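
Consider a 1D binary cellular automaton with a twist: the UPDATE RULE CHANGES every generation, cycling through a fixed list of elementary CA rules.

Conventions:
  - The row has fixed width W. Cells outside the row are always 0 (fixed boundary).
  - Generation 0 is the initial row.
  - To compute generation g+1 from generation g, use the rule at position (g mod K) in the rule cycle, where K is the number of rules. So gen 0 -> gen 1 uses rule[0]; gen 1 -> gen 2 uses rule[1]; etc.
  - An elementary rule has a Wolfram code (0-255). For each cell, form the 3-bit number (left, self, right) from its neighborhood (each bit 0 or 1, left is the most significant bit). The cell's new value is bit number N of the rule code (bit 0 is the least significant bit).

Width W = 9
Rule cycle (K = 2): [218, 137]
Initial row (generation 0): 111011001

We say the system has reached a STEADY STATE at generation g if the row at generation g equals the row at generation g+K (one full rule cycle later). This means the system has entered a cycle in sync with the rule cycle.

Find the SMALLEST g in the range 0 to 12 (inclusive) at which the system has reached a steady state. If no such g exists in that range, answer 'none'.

Gen 0: 111011001
Gen 1 (rule 218): 111011110
Gen 2 (rule 137): 110011100
Gen 3 (rule 218): 111111110
Gen 4 (rule 137): 111111100
Gen 5 (rule 218): 111111110
Gen 6 (rule 137): 111111100
Gen 7 (rule 218): 111111110
Gen 8 (rule 137): 111111100
Gen 9 (rule 218): 111111110
Gen 10 (rule 137): 111111100
Gen 11 (rule 218): 111111110
Gen 12 (rule 137): 111111100
Gen 13 (rule 218): 111111110
Gen 14 (rule 137): 111111100

Answer: 3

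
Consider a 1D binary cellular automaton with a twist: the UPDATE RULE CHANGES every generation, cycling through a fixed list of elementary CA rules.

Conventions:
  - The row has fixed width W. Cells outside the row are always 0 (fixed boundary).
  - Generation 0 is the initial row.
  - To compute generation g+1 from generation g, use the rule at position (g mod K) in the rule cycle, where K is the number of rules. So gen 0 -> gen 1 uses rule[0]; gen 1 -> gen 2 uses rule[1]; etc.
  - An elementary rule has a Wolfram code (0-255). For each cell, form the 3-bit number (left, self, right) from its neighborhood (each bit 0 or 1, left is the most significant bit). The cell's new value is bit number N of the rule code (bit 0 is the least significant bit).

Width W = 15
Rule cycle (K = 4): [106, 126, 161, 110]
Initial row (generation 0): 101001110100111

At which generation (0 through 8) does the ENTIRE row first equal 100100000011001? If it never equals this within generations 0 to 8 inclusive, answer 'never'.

Gen 0: 101001110100111
Gen 1 (rule 106): 010011011001101
Gen 2 (rule 126): 111111111111111
Gen 3 (rule 161): 011111111111110
Gen 4 (rule 110): 110000000000010
Gen 5 (rule 106): 110000000000100
Gen 6 (rule 126): 111000000001110
Gen 7 (rule 161): 010011111100100
Gen 8 (rule 110): 110110000101100

Answer: never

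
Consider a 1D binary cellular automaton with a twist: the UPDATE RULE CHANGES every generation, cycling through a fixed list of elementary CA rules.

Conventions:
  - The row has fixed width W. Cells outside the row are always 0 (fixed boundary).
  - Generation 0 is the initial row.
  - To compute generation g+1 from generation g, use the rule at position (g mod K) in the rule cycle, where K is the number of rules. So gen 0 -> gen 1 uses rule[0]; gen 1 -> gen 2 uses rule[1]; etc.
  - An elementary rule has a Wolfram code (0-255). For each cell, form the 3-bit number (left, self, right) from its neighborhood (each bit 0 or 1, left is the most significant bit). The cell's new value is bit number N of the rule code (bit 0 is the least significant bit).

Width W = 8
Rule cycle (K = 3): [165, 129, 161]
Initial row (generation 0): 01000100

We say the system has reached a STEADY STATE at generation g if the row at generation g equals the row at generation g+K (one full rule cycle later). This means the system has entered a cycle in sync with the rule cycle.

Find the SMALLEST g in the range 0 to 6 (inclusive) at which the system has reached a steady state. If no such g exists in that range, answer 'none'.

Answer: 5

Derivation:
Gen 0: 01000100
Gen 1 (rule 165): 01010101
Gen 2 (rule 129): 00000000
Gen 3 (rule 161): 11111111
Gen 4 (rule 165): 01111110
Gen 5 (rule 129): 00111100
Gen 6 (rule 161): 10011001
Gen 7 (rule 165): 10000001
Gen 8 (rule 129): 00111100
Gen 9 (rule 161): 10011001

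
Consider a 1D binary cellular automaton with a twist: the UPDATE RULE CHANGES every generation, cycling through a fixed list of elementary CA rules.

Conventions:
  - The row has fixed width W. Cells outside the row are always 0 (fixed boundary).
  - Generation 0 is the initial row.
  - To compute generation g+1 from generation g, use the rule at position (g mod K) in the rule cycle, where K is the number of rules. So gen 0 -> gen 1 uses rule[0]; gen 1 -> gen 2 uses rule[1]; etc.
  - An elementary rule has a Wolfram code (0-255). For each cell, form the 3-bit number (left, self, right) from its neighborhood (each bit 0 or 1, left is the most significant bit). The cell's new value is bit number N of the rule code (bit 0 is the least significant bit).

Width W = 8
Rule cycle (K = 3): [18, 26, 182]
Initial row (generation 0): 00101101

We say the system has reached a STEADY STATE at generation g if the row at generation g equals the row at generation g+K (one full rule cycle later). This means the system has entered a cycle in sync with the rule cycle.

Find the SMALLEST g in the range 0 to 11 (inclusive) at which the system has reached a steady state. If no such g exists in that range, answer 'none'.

Answer: 10

Derivation:
Gen 0: 00101101
Gen 1 (rule 18): 01000000
Gen 2 (rule 26): 10100000
Gen 3 (rule 182): 11110000
Gen 4 (rule 18): 00001000
Gen 5 (rule 26): 00010100
Gen 6 (rule 182): 00111110
Gen 7 (rule 18): 01000001
Gen 8 (rule 26): 10100010
Gen 9 (rule 182): 11110111
Gen 10 (rule 18): 00000000
Gen 11 (rule 26): 00000000
Gen 12 (rule 182): 00000000
Gen 13 (rule 18): 00000000
Gen 14 (rule 26): 00000000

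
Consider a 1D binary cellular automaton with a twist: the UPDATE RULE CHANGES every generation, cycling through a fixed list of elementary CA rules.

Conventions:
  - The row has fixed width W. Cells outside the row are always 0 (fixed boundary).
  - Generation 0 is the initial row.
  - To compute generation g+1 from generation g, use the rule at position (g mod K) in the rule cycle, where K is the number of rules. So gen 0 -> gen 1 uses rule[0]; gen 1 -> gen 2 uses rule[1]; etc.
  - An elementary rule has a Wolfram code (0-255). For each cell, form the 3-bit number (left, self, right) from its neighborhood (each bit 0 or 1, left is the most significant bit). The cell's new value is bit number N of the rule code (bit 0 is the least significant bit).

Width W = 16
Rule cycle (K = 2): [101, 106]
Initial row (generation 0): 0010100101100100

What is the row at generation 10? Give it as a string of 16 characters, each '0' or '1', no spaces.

Answer: 0010011010011010

Derivation:
Gen 0: 0010100101100100
Gen 1 (rule 101): 1011100110100101
Gen 2 (rule 106): 0110101111001010
Gen 3 (rule 101): 0011110001001110
Gen 4 (rule 106): 0110010010011010
Gen 5 (rule 101): 0010010010001110
Gen 6 (rule 106): 0100100100011010
Gen 7 (rule 101): 0100100101001110
Gen 8 (rule 106): 1001001010011010
Gen 9 (rule 101): 1001001110001110
Gen 10 (rule 106): 0010011010011010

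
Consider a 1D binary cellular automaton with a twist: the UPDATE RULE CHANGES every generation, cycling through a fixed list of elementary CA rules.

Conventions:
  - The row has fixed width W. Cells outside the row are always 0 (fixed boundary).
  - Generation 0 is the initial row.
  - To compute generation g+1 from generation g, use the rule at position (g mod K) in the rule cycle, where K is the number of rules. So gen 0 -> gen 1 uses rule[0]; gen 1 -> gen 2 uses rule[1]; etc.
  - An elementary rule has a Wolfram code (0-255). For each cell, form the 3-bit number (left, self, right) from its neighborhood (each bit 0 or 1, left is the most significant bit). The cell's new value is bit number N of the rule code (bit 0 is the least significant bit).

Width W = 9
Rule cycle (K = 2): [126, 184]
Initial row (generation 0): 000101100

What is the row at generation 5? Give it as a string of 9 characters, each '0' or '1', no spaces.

Gen 0: 000101100
Gen 1 (rule 126): 001111110
Gen 2 (rule 184): 001111101
Gen 3 (rule 126): 011000111
Gen 4 (rule 184): 010100110
Gen 5 (rule 126): 111111111

Answer: 111111111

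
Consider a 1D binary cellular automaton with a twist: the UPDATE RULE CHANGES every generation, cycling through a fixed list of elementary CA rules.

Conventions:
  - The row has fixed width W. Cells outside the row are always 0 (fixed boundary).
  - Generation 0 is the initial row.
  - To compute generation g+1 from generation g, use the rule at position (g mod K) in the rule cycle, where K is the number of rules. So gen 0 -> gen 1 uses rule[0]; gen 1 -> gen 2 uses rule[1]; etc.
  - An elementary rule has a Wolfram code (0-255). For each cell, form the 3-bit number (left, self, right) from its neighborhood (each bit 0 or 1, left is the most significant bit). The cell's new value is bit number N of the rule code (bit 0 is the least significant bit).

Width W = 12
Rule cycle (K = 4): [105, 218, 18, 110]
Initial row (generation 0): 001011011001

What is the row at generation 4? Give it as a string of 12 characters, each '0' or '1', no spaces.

Answer: 100000000110

Derivation:
Gen 0: 001011011001
Gen 1 (rule 105): 100111111000
Gen 2 (rule 218): 011111111100
Gen 3 (rule 18): 100000000010
Gen 4 (rule 110): 100000000110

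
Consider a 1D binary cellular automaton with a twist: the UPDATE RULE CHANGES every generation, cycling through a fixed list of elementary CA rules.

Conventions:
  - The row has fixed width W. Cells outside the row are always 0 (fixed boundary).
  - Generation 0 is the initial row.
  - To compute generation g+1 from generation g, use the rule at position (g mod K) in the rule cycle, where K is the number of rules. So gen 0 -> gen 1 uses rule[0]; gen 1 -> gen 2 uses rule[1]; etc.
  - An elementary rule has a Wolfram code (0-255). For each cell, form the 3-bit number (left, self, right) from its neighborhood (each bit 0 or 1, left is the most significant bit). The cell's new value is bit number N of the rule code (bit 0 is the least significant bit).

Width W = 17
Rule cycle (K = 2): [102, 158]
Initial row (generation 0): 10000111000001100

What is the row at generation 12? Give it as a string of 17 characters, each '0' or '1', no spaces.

Gen 0: 10000111000001100
Gen 1 (rule 102): 10001001000010100
Gen 2 (rule 158): 11011111100110110
Gen 3 (rule 102): 01100000101011010
Gen 4 (rule 158): 11010001101010011
Gen 5 (rule 102): 01110010111110101
Gen 6 (rule 158): 11101110111100101
Gen 7 (rule 102): 00110011000101111
Gen 8 (rule 158): 01101110101101110
Gen 9 (rule 102): 10110011110110010
Gen 10 (rule 158): 10101111100101111
Gen 11 (rule 102): 11110000101110001
Gen 12 (rule 158): 11101001101101011

Answer: 11101001101101011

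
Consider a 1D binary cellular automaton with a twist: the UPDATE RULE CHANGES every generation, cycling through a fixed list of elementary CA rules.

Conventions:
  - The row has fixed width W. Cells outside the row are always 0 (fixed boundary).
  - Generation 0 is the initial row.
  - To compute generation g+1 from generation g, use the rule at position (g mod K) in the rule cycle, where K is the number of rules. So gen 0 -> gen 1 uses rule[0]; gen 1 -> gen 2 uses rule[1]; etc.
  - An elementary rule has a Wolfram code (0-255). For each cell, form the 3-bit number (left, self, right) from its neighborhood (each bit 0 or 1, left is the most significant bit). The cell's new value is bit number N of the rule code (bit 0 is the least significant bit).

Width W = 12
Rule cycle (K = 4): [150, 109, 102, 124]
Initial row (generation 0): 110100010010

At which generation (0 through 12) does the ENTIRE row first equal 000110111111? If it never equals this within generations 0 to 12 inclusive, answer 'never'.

Gen 0: 110100010010
Gen 1 (rule 150): 000110111111
Gen 2 (rule 109): 110111100001
Gen 3 (rule 102): 011000100011
Gen 4 (rule 124): 011100110011
Gen 5 (rule 150): 101011001100
Gen 6 (rule 109): 111111001101
Gen 7 (rule 102): 000001010111
Gen 8 (rule 124): 000001111101
Gen 9 (rule 150): 000010111001
Gen 10 (rule 109): 111011101001
Gen 11 (rule 102): 001100111011
Gen 12 (rule 124): 001110101111

Answer: 1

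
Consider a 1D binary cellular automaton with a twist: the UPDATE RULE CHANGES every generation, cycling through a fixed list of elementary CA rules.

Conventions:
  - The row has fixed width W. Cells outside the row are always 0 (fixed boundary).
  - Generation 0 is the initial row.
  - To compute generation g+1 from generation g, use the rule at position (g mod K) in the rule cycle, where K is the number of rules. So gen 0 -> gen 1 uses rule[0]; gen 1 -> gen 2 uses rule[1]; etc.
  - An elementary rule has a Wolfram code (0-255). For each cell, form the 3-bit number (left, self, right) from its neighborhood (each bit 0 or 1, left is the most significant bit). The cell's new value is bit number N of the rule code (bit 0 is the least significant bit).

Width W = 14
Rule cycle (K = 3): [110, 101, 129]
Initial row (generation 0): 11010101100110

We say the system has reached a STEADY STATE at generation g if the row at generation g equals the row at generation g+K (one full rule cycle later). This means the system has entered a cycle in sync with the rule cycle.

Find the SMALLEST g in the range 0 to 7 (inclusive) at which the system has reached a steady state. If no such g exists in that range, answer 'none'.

Gen 0: 11010101100110
Gen 1 (rule 110): 11111111101110
Gen 2 (rule 101): 00000000110010
Gen 3 (rule 129): 11111110000000
Gen 4 (rule 110): 10000010000000
Gen 5 (rule 101): 10111010111111
Gen 6 (rule 129): 00010000011110
Gen 7 (rule 110): 00110000110010
Gen 8 (rule 101): 10010110010010
Gen 9 (rule 129): 00000000000000
Gen 10 (rule 110): 00000000000000

Answer: none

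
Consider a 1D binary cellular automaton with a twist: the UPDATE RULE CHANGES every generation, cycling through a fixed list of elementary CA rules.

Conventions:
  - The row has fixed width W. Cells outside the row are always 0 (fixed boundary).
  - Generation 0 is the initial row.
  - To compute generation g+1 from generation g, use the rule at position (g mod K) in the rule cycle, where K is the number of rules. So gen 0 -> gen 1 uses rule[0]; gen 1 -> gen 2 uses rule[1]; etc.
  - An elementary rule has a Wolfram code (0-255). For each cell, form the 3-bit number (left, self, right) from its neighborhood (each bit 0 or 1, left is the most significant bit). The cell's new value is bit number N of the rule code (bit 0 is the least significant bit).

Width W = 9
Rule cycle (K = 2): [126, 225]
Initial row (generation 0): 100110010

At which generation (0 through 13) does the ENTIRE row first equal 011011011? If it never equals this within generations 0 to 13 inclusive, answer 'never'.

Answer: 8

Derivation:
Gen 0: 100110010
Gen 1 (rule 126): 111111111
Gen 2 (rule 225): 011111111
Gen 3 (rule 126): 110000001
Gen 4 (rule 225): 010111100
Gen 5 (rule 126): 111100110
Gen 6 (rule 225): 011100010
Gen 7 (rule 126): 110110111
Gen 8 (rule 225): 011011011
Gen 9 (rule 126): 111111111
Gen 10 (rule 225): 011111111
Gen 11 (rule 126): 110000001
Gen 12 (rule 225): 010111100
Gen 13 (rule 126): 111100110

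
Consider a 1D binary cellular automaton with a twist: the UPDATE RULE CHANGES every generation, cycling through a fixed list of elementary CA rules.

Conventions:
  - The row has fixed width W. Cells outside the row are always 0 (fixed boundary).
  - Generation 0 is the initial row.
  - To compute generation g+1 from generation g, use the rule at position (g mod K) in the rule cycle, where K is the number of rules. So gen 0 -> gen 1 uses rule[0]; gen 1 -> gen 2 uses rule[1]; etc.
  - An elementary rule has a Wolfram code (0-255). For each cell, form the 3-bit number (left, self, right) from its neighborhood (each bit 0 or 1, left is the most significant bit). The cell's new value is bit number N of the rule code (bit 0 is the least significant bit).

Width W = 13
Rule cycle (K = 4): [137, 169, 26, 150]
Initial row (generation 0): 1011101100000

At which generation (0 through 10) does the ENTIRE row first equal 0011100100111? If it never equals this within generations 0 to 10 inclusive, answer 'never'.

Answer: 4

Derivation:
Gen 0: 1011101100000
Gen 1 (rule 137): 0011001001111
Gen 2 (rule 169): 1010000001110
Gen 3 (rule 26): 0001000011001
Gen 4 (rule 150): 0011100100111
Gen 5 (rule 137): 1011000000110
Gen 6 (rule 169): 0110011110100
Gen 7 (rule 26): 1101110000010
Gen 8 (rule 150): 0000101000111
Gen 9 (rule 137): 1110000010110
Gen 10 (rule 169): 1100111001100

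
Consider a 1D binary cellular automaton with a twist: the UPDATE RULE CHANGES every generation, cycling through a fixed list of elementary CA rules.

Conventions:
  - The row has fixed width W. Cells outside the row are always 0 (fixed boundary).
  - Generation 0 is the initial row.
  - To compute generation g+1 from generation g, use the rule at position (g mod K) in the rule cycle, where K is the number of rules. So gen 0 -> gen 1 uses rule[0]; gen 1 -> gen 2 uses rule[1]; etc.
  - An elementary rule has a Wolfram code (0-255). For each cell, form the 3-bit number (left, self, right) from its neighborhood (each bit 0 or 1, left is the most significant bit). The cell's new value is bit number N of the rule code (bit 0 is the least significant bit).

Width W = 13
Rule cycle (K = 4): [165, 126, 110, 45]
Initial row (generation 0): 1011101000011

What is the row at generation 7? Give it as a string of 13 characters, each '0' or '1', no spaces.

Answer: 1001001101011

Derivation:
Gen 0: 1011101000011
Gen 1 (rule 165): 1101011011000
Gen 2 (rule 126): 1111111111100
Gen 3 (rule 110): 1000000000100
Gen 4 (rule 45): 1011111110101
Gen 5 (rule 165): 1101111101111
Gen 6 (rule 126): 1111000111001
Gen 7 (rule 110): 1001001101011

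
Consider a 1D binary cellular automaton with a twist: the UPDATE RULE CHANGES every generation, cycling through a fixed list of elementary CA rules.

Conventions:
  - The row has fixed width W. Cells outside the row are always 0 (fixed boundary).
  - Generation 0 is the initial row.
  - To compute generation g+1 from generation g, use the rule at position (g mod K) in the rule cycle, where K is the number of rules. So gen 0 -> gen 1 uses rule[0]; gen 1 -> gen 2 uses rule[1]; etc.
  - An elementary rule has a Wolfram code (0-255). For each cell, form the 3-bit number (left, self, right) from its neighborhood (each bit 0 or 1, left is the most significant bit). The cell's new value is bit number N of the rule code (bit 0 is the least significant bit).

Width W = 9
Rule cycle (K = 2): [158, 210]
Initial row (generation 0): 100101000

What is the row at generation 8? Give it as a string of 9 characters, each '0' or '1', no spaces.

Answer: 011110011

Derivation:
Gen 0: 100101000
Gen 1 (rule 158): 111101100
Gen 2 (rule 210): 011100110
Gen 3 (rule 158): 111011101
Gen 4 (rule 210): 011001100
Gen 5 (rule 158): 110111010
Gen 6 (rule 210): 010011001
Gen 7 (rule 158): 111110111
Gen 8 (rule 210): 011110011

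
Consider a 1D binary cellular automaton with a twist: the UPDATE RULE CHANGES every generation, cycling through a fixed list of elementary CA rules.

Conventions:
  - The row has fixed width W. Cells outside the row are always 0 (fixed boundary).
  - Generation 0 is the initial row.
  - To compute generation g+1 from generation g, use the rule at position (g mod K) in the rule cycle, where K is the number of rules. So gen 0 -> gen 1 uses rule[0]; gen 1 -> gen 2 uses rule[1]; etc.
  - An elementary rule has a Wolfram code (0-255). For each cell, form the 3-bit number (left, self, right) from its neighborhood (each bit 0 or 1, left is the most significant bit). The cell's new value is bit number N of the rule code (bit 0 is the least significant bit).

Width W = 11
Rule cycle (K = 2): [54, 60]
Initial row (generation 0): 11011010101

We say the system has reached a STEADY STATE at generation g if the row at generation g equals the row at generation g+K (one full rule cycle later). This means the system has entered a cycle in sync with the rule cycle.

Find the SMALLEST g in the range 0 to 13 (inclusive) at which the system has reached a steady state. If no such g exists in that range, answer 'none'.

Answer: none

Derivation:
Gen 0: 11011010101
Gen 1 (rule 54): 00100111111
Gen 2 (rule 60): 00110100000
Gen 3 (rule 54): 01001110000
Gen 4 (rule 60): 01101001000
Gen 5 (rule 54): 10011111100
Gen 6 (rule 60): 11010000010
Gen 7 (rule 54): 00111000111
Gen 8 (rule 60): 00100100100
Gen 9 (rule 54): 01111111110
Gen 10 (rule 60): 01000000001
Gen 11 (rule 54): 11100000011
Gen 12 (rule 60): 10010000010
Gen 13 (rule 54): 11111000111
Gen 14 (rule 60): 10000100100
Gen 15 (rule 54): 11001111110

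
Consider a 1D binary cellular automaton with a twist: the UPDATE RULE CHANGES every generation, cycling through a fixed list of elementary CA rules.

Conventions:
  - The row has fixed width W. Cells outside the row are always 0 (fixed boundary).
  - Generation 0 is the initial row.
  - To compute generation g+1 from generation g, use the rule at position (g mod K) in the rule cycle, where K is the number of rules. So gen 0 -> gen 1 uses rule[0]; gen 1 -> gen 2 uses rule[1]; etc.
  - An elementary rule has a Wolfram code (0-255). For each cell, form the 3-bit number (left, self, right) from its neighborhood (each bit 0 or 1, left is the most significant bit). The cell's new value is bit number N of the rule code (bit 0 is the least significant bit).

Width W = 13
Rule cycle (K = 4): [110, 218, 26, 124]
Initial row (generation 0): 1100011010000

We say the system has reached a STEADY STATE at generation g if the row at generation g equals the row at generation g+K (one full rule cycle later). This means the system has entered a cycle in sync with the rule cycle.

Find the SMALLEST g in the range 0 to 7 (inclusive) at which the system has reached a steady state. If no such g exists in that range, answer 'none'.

Gen 0: 1100011010000
Gen 1 (rule 110): 1100111110000
Gen 2 (rule 218): 1111111111000
Gen 3 (rule 26): 1000000000100
Gen 4 (rule 124): 1100000000110
Gen 5 (rule 110): 1100000001110
Gen 6 (rule 218): 1110000011111
Gen 7 (rule 26): 1001000110000
Gen 8 (rule 124): 1101100111000
Gen 9 (rule 110): 1111101101000
Gen 10 (rule 218): 1111101100100
Gen 11 (rule 26): 1000001011010

Answer: none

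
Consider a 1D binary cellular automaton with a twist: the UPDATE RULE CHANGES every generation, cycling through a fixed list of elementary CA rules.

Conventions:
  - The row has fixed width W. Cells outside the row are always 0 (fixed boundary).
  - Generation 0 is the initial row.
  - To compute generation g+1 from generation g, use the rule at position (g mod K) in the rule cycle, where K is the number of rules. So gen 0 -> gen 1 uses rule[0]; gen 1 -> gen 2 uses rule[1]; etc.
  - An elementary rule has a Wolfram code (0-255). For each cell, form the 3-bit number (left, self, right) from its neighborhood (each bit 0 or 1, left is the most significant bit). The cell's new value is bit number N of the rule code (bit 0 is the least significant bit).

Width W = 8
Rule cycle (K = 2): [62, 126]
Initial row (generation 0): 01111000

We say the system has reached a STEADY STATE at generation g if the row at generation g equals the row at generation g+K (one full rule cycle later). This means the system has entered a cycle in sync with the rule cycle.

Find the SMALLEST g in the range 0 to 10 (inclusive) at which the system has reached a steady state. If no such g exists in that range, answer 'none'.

Answer: none

Derivation:
Gen 0: 01111000
Gen 1 (rule 62): 11000100
Gen 2 (rule 126): 11101110
Gen 3 (rule 62): 10011001
Gen 4 (rule 126): 11111111
Gen 5 (rule 62): 10000000
Gen 6 (rule 126): 11000000
Gen 7 (rule 62): 10100000
Gen 8 (rule 126): 11110000
Gen 9 (rule 62): 10001000
Gen 10 (rule 126): 11011100
Gen 11 (rule 62): 10110010
Gen 12 (rule 126): 11111111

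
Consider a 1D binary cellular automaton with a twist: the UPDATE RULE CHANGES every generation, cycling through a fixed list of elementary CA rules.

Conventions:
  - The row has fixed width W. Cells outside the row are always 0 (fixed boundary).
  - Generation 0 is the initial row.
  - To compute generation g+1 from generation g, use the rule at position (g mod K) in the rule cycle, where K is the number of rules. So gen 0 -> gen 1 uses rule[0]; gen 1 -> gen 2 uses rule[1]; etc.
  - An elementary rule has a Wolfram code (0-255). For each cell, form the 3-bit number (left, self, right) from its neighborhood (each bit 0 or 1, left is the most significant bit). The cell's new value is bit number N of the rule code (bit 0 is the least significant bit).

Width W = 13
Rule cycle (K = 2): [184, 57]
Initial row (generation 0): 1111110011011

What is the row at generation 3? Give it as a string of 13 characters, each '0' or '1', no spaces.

Gen 0: 1111110011011
Gen 1 (rule 184): 1111101010110
Gen 2 (rule 57): 1000010101101
Gen 3 (rule 184): 0100001011010

Answer: 0100001011010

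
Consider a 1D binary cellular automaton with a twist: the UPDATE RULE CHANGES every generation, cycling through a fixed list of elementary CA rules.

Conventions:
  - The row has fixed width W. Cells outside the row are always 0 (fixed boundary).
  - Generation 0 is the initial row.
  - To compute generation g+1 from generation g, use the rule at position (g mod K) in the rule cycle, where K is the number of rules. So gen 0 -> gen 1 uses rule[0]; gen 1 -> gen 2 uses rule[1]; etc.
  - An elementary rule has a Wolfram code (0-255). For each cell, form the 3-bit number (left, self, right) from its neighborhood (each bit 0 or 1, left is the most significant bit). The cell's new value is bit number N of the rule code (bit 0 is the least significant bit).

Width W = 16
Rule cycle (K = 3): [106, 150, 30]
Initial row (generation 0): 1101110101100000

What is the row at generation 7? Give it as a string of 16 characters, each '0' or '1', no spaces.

Answer: 1111001100001110

Derivation:
Gen 0: 1101110101100000
Gen 1 (rule 106): 1111011011100000
Gen 2 (rule 150): 0110000001010000
Gen 3 (rule 30): 1101000011011000
Gen 4 (rule 106): 1110000111111000
Gen 5 (rule 150): 0101001011110100
Gen 6 (rule 30): 1101111010000110
Gen 7 (rule 106): 1111001100001110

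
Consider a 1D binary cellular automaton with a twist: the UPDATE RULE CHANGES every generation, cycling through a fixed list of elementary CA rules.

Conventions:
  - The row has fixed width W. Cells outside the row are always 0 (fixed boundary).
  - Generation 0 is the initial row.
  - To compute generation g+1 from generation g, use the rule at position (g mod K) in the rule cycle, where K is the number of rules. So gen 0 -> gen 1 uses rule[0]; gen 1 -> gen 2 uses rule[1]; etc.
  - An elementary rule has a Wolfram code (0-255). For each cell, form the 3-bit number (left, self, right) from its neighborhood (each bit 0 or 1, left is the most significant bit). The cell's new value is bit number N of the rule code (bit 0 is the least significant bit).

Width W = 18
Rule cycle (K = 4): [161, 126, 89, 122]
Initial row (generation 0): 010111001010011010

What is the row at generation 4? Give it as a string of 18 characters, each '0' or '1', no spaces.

Answer: 101011110110110111

Derivation:
Gen 0: 010111001010011010
Gen 1 (rule 161): 001010000100000100
Gen 2 (rule 126): 011111001110001110
Gen 3 (rule 89): 010001101011101011
Gen 4 (rule 122): 101011110110110111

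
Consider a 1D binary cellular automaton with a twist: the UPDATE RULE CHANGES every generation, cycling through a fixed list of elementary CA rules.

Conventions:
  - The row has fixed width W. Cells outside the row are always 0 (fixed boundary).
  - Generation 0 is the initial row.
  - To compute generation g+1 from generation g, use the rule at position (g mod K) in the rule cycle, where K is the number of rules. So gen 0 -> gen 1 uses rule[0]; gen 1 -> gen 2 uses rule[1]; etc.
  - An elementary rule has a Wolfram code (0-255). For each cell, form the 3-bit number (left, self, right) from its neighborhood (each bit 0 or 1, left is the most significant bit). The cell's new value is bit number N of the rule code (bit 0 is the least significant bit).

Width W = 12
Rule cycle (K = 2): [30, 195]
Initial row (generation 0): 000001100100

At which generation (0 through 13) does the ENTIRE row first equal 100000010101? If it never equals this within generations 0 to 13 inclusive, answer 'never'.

Answer: 11

Derivation:
Gen 0: 000001100100
Gen 1 (rule 30): 000011011110
Gen 2 (rule 195): 111101001110
Gen 3 (rule 30): 100001111001
Gen 4 (rule 195): 001110111010
Gen 5 (rule 30): 011000100011
Gen 6 (rule 195): 101011001101
Gen 7 (rule 30): 101010111001
Gen 8 (rule 195): 000000011010
Gen 9 (rule 30): 000000110011
Gen 10 (rule 195): 111111010101
Gen 11 (rule 30): 100000010101
Gen 12 (rule 195): 001111100000
Gen 13 (rule 30): 011000010000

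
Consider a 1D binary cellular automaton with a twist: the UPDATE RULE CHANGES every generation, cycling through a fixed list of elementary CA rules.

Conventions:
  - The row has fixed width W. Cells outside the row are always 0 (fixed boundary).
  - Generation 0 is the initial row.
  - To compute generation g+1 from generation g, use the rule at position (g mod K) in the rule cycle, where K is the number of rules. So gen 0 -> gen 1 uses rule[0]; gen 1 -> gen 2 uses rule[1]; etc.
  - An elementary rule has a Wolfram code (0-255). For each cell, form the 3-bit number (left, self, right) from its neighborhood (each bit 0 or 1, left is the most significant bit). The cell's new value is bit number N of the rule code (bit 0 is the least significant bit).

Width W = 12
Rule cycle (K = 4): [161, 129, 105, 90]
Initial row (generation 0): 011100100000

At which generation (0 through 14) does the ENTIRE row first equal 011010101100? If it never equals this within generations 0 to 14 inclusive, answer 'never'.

Gen 0: 011100100000
Gen 1 (rule 161): 001000001111
Gen 2 (rule 129): 100011100110
Gen 3 (rule 105): 001010100110
Gen 4 (rule 90): 010000011111
Gen 5 (rule 161): 000111001110
Gen 6 (rule 129): 110010000100
Gen 7 (rule 105): 110000110001
Gen 8 (rule 90): 111001111010
Gen 9 (rule 161): 010000110100
Gen 10 (rule 129): 000110000001
Gen 11 (rule 105): 110110111100
Gen 12 (rule 90): 110110100110
Gen 13 (rule 161): 001001000000
Gen 14 (rule 129): 100000011111

Answer: never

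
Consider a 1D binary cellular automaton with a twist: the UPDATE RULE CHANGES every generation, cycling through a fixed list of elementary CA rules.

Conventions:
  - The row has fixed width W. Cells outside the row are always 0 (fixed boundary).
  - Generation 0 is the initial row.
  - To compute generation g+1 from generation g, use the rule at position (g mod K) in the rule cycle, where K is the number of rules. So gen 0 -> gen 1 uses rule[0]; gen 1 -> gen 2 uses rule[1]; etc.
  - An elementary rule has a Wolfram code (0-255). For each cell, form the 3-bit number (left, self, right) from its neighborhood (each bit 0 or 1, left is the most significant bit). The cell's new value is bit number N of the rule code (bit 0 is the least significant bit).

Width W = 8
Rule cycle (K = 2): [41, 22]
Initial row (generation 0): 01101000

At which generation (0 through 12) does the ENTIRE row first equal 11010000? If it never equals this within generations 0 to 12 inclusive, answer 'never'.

Gen 0: 01101000
Gen 1 (rule 41): 01010011
Gen 2 (rule 22): 11011100
Gen 3 (rule 41): 10110001
Gen 4 (rule 22): 10001011
Gen 5 (rule 41): 00100110
Gen 6 (rule 22): 01111001
Gen 7 (rule 41): 01000000
Gen 8 (rule 22): 11100000
Gen 9 (rule 41): 10001111
Gen 10 (rule 22): 11010000
Gen 11 (rule 41): 10100111
Gen 12 (rule 22): 10111000

Answer: 10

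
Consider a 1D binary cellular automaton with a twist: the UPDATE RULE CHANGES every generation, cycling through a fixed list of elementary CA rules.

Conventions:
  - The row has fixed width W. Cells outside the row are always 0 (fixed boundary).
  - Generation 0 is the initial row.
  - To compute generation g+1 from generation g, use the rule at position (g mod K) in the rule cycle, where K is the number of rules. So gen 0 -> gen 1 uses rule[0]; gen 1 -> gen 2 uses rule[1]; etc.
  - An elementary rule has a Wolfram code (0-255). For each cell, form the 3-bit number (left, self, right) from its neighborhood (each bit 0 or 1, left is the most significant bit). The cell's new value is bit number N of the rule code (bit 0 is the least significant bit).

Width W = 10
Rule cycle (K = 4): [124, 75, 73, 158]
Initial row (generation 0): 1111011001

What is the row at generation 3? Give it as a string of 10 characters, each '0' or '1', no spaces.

Answer: 1011010001

Derivation:
Gen 0: 1111011001
Gen 1 (rule 124): 1001111101
Gen 2 (rule 75): 0011000100
Gen 3 (rule 73): 1011010001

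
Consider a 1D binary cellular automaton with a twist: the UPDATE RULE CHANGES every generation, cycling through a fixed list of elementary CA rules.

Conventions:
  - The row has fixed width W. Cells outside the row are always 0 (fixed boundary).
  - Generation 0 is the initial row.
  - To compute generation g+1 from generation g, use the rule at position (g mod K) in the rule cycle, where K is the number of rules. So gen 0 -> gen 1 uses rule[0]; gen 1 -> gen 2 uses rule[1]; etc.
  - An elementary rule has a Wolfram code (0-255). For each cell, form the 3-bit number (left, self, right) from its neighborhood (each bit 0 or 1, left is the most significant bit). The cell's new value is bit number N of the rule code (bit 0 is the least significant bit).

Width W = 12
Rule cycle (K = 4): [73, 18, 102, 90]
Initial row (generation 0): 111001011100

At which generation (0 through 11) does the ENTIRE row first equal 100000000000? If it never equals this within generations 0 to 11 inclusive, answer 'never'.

Answer: 6

Derivation:
Gen 0: 111001011100
Gen 1 (rule 73): 101000010101
Gen 2 (rule 18): 000100100000
Gen 3 (rule 102): 001101100000
Gen 4 (rule 90): 011101110000
Gen 5 (rule 73): 010101010111
Gen 6 (rule 18): 100000000000
Gen 7 (rule 102): 100000000000
Gen 8 (rule 90): 010000000000
Gen 9 (rule 73): 000111111111
Gen 10 (rule 18): 001000000000
Gen 11 (rule 102): 011000000000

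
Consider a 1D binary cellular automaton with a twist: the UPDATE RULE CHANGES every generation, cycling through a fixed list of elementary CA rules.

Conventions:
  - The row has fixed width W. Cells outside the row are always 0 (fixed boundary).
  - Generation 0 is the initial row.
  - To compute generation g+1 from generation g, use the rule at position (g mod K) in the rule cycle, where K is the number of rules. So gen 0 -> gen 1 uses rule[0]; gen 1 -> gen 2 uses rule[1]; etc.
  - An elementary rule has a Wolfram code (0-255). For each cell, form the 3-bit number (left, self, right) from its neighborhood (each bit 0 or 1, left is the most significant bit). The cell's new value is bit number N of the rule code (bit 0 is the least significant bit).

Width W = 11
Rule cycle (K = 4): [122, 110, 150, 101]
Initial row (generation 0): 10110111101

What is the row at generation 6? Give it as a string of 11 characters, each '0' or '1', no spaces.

Gen 0: 10110111101
Gen 1 (rule 122): 01111100110
Gen 2 (rule 110): 11000101110
Gen 3 (rule 150): 00101100101
Gen 4 (rule 101): 10110100111
Gen 5 (rule 122): 01111011101
Gen 6 (rule 110): 11001110111

Answer: 11001110111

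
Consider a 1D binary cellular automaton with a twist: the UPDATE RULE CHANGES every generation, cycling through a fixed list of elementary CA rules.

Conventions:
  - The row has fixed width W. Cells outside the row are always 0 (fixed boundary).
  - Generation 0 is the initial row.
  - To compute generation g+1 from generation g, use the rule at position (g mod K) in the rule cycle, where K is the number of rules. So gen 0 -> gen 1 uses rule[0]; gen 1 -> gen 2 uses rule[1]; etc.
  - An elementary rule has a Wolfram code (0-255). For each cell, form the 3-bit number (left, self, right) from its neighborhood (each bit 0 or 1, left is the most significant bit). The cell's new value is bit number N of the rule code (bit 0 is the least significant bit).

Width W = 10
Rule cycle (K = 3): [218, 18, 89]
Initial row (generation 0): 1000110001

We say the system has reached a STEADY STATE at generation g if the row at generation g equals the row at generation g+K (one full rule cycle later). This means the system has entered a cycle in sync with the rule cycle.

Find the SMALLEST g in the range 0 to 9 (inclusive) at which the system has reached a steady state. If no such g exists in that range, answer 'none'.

Answer: 4

Derivation:
Gen 0: 1000110001
Gen 1 (rule 218): 0101111010
Gen 2 (rule 18): 1000000001
Gen 3 (rule 89): 0111111100
Gen 4 (rule 218): 1111111110
Gen 5 (rule 18): 0000000001
Gen 6 (rule 89): 1111111100
Gen 7 (rule 218): 1111111110
Gen 8 (rule 18): 0000000001
Gen 9 (rule 89): 1111111100
Gen 10 (rule 218): 1111111110
Gen 11 (rule 18): 0000000001
Gen 12 (rule 89): 1111111100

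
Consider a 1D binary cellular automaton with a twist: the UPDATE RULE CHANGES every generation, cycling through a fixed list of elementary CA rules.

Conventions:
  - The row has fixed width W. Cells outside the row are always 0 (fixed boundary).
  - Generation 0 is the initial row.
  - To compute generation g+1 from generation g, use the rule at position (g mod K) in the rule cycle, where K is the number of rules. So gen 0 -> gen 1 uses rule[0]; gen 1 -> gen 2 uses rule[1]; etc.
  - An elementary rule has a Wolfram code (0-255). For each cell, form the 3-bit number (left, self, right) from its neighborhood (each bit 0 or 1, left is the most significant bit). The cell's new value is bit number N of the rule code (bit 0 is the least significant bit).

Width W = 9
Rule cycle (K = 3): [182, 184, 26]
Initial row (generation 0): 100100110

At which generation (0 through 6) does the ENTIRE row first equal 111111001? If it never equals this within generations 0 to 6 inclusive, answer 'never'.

Answer: 1

Derivation:
Gen 0: 100100110
Gen 1 (rule 182): 111111001
Gen 2 (rule 184): 111110100
Gen 3 (rule 26): 100000010
Gen 4 (rule 182): 110000111
Gen 5 (rule 184): 101000110
Gen 6 (rule 26): 000101101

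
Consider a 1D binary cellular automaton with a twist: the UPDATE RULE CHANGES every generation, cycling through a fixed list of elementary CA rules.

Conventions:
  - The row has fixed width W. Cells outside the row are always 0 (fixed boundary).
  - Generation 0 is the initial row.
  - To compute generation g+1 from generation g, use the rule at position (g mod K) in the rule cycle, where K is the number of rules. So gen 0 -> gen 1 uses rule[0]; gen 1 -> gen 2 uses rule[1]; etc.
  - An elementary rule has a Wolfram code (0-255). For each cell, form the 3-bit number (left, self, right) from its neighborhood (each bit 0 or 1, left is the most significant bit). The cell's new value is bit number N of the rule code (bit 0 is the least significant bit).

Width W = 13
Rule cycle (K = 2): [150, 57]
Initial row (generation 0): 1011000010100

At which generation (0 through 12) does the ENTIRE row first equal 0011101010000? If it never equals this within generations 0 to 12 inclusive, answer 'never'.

Gen 0: 1011000010100
Gen 1 (rule 150): 1000100110110
Gen 2 (rule 57): 0110010101101
Gen 3 (rule 150): 1001110100001
Gen 4 (rule 57): 0101001011100
Gen 5 (rule 150): 1101111001010
Gen 6 (rule 57): 1011000100101
Gen 7 (rule 150): 1000101111101
Gen 8 (rule 57): 0110011000010
Gen 9 (rule 150): 1001100100111
Gen 10 (rule 57): 0101010010100
Gen 11 (rule 150): 1101011110110
Gen 12 (rule 57): 1010110001101

Answer: never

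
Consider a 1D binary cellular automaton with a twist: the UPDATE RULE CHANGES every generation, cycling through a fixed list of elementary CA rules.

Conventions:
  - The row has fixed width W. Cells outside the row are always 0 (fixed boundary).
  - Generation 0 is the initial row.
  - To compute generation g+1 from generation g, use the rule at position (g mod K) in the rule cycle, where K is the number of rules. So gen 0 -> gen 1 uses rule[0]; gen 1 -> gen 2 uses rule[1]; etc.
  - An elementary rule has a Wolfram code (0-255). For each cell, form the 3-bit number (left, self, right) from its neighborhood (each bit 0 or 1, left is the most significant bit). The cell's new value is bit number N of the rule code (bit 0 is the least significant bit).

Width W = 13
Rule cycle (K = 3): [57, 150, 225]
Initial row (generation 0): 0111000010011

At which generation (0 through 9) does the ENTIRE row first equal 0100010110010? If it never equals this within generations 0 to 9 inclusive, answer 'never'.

Gen 0: 0111000010011
Gen 1 (rule 57): 0100111001010
Gen 2 (rule 150): 1111010111011
Gen 3 (rule 225): 0111101011101
Gen 4 (rule 57): 0100010110010
Gen 5 (rule 150): 1110110001111
Gen 6 (rule 225): 0111010100111
Gen 7 (rule 57): 0100101010100
Gen 8 (rule 150): 1111101010110
Gen 9 (rule 225): 0111110101010

Answer: 4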